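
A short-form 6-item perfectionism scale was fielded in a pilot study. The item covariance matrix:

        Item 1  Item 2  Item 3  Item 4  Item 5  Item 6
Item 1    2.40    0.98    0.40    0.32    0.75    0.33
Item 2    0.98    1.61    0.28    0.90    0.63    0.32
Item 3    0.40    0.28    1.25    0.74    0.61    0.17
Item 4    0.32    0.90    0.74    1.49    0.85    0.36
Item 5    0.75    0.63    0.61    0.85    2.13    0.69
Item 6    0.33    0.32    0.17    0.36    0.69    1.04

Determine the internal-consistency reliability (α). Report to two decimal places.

α = 0.75

Σσᵢ² = 2.40 + 1.61 + 1.25 + 1.49 + 2.13 + 1.04 = 9.92
Sum of the distinct covariances = 8.33
σ²_total = 9.92 + 2 × 8.33 = 26.58
α = (k/(k−1))·(1 − Σσᵢ²/σ²_total) = (6/5)·(1 − 9.92/26.58) = 0.75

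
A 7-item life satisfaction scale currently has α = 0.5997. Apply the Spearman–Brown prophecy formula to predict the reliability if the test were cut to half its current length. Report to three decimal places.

Length factor m = 1/2
α' = m·α / (1 − (1−m)·α)
   = 1/2 × 0.5997 / (1 − (1 − 1/2) × 0.5997)
   = 0.2999 / 0.7002 = 0.428

predicted reliability = 0.428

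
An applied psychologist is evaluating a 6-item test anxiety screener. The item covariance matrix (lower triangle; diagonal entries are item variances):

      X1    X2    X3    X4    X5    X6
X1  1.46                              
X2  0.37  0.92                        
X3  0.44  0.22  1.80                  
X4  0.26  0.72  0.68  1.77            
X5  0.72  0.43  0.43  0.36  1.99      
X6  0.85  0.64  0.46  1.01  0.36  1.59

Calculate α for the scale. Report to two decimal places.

α = 0.75

Σσ²ᵢ = 1.46 + 0.92 + 1.80 + 1.77 + 1.99 + 1.59 = 9.53
Σ_{i<j} σ_ij = 7.95
σ²_T = 9.53 + 2 × 7.95 = 25.43
α = (k/(k−1))·(1 − Σσ²ᵢ/σ²_T) = (6/5)·(1 − 9.53/25.43) = 0.75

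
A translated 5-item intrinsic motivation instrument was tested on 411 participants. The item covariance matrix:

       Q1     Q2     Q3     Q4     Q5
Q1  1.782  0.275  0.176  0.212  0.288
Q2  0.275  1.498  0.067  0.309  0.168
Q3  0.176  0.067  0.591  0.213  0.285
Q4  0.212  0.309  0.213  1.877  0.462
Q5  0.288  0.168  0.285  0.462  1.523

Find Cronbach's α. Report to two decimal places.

Cronbach's α = 0.50

ΣVar(i) = 1.782 + 1.498 + 0.591 + 1.877 + 1.523 = 7.271
Σ_{i<j} σ_ij = 2.455
σ²_total = 7.271 + 2 × 2.455 = 12.181
α = (k/(k−1))·(1 − ΣVar(i)/σ²_total) = (5/4)·(1 − 7.271/12.181) = 0.50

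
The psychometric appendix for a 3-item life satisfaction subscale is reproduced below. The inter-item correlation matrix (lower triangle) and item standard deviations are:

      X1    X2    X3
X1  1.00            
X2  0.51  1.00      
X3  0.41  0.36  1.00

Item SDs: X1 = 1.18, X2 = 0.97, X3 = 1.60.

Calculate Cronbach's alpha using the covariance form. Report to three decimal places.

Σσ²ᵢ = 1.18² + 0.97² + 1.60² = 4.8933
Covariances σ_ij = r_ij · s_i · s_j:
  σ(X1,X2) = 0.51 × 1.18 × 0.97 = 0.5837
  σ(X1,X3) = 0.41 × 1.18 × 1.60 = 0.7741
  σ(X2,X3) = 0.36 × 0.97 × 1.60 = 0.5587
σ²_T = Σσ²ᵢ + 2·Σσ_ij = 4.8933 + 2 × 1.9165 = 8.7263
α = (3/2)·(1 − 4.8933/8.7263) = 0.659

Cronbach's alpha = 0.659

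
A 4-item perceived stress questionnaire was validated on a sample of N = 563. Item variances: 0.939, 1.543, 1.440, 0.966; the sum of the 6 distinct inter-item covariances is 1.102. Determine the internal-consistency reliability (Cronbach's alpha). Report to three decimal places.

Cronbach's alpha = 0.414

ΣVar(i) = 0.939 + 1.543 + 1.440 + 0.966 = 4.888
Sum of distinct covariances = 1.102
total variance = ΣVar(i) + 2·Σcov = 4.888 + 2 × 1.102 = 7.092
α = (4/3)·(1 − 4.888/7.092) = 0.414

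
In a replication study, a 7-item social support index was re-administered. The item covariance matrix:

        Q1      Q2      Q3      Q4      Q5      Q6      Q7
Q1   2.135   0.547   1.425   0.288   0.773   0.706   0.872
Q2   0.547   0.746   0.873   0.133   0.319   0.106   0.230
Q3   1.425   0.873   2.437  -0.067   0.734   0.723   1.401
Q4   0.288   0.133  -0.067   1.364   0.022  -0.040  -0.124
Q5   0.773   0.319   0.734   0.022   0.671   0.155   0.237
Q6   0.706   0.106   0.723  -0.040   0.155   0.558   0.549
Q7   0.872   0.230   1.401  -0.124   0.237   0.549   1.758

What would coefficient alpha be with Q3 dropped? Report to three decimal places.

α = 0.683

Remaining items: Q1, Q2, Q4, Q5, Q6, Q7 (k = 6).
Σσᵢ² = 2.135 + 0.746 + 1.364 + 0.671 + 0.558 + 1.758 = 7.232
total variance = 7.232 + 2 × 4.773 = 16.778
α (item deleted) = (6/5)·(1 − 7.232/16.778) = 0.683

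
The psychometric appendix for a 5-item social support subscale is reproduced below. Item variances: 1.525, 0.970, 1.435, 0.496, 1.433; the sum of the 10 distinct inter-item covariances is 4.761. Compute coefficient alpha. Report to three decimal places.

coefficient alpha = 0.774

ΣVar(i) = 1.525 + 0.970 + 1.435 + 0.496 + 1.433 = 5.859
Sum of distinct covariances = 4.761
σ²_T = ΣVar(i) + 2·Σcov = 5.859 + 2 × 4.761 = 15.381
α = (5/4)·(1 − 5.859/15.381) = 0.774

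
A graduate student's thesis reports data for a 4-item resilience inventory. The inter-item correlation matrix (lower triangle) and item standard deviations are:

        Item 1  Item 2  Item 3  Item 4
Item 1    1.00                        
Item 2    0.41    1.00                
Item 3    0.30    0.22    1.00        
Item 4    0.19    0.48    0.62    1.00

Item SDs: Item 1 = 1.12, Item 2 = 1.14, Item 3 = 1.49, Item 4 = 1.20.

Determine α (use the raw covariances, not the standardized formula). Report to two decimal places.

Σσ²ᵢ = 1.12² + 1.14² + 1.49² + 1.20² = 6.2141
Covariances σ_ij = r_ij · s_i · s_j:
  σ(Item 1,Item 2) = 0.41 × 1.12 × 1.14 = 0.5235
  σ(Item 1,Item 3) = 0.30 × 1.12 × 1.49 = 0.5006
  σ(Item 1,Item 4) = 0.19 × 1.12 × 1.20 = 0.2554
  σ(Item 2,Item 3) = 0.22 × 1.14 × 1.49 = 0.3737
  σ(Item 2,Item 4) = 0.48 × 1.14 × 1.20 = 0.6566
  σ(Item 3,Item 4) = 0.62 × 1.49 × 1.20 = 1.1086
σ²_T = Σσ²ᵢ + 2·Σσ_ij = 6.2141 + 2 × 3.4184 = 13.0509
α = (4/3)·(1 − 6.2141/13.0509) = 0.70

α = 0.70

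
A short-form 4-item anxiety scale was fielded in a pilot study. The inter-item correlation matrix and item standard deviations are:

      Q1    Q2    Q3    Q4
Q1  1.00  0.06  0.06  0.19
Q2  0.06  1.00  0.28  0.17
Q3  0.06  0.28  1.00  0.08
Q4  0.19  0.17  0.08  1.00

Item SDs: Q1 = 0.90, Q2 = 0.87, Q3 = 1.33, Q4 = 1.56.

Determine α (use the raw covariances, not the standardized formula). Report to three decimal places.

α = 0.370

Σσ²ᵢ = 0.90² + 0.87² + 1.33² + 1.56² = 5.7694
Covariances σ_ij = r_ij · s_i · s_j:
  σ(Q1,Q2) = 0.06 × 0.90 × 0.87 = 0.0470
  σ(Q1,Q3) = 0.06 × 0.90 × 1.33 = 0.0718
  σ(Q1,Q4) = 0.19 × 0.90 × 1.56 = 0.2668
  σ(Q2,Q3) = 0.28 × 0.87 × 1.33 = 0.3240
  σ(Q2,Q4) = 0.17 × 0.87 × 1.56 = 0.2307
  σ(Q3,Q4) = 0.08 × 1.33 × 1.56 = 0.1660
σ²_T = Σσ²ᵢ + 2·Σσ_ij = 5.7694 + 2 × 1.1063 = 7.9820
α = (4/3)·(1 − 5.7694/7.9820) = 0.370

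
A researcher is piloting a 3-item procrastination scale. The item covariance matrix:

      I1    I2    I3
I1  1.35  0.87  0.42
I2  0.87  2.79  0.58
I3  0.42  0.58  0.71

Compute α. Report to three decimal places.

α = 0.653

Σσ²ᵢ = 1.35 + 2.79 + 0.71 = 4.85
Sum of off-diagonal covariances = 1.87
σ²_total = 4.85 + 2 × 1.87 = 8.59
α = (k/(k−1))·(1 − Σσ²ᵢ/σ²_total) = (3/2)·(1 − 4.85/8.59) = 0.653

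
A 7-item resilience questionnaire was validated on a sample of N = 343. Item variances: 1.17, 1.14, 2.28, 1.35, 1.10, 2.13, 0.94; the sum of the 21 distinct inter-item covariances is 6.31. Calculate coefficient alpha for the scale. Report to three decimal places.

Σσ²ᵢ = 1.17 + 1.14 + 2.28 + 1.35 + 1.10 + 2.13 + 0.94 = 10.11
Sum of distinct covariances = 6.31
Var(T) = Σσ²ᵢ + 2·Σcov = 10.11 + 2 × 6.31 = 22.73
α = (7/6)·(1 − 10.11/22.73) = 0.648

coefficient alpha = 0.648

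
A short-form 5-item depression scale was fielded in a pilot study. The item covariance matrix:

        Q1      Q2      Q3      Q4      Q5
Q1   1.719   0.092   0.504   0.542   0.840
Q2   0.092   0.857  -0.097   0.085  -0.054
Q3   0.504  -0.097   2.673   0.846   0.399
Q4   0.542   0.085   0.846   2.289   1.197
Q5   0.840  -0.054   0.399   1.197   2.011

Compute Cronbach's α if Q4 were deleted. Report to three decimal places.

α = 0.423

Remaining items: Q1, Q2, Q3, Q5 (k = 4).
sum of item variances = 1.719 + 0.857 + 2.673 + 2.011 = 7.260
total variance = 7.260 + 2 × 1.684 = 10.628
α (item deleted) = (4/3)·(1 − 7.260/10.628) = 0.423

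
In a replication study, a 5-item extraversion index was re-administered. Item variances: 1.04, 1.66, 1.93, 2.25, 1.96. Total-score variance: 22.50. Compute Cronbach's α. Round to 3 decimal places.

α = 0.759

Σσ²ᵢ = 1.04 + 1.66 + 1.93 + 2.25 + 1.96 = 8.84
α = (k/(k−1))·(1 − Σσ²ᵢ/total variance) = (5/4)·(1 − 8.84/22.50) = 0.759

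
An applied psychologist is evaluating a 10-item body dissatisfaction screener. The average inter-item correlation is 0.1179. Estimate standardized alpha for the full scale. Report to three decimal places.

Standardized α = k·r̄ / (1 + (k−1)·r̄) = 10 × 0.1179 / (1 + 9 × 0.1179)
  = 1.1790 / 2.0611 = 0.572

α = 0.572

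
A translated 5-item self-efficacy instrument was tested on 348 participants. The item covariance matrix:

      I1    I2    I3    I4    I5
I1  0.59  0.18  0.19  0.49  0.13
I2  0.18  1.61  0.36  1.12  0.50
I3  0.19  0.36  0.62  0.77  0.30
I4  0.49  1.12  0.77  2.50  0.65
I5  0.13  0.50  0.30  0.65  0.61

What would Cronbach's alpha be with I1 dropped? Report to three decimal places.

Remaining items: I2, I3, I4, I5 (k = 4).
Σσ²ᵢ = 1.61 + 0.62 + 2.50 + 0.61 = 5.34
Var(T) = 5.34 + 2 × 3.70 = 12.74
α (item deleted) = (4/3)·(1 − 5.34/12.74) = 0.774

α = 0.774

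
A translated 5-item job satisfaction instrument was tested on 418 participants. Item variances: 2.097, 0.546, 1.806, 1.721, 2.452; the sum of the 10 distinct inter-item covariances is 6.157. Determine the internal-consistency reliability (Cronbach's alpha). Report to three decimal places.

Σσᵢ² = 2.097 + 0.546 + 1.806 + 1.721 + 2.452 = 8.622
Sum of distinct covariances = 6.157
σ²_T = Σσᵢ² + 2·Σcov = 8.622 + 2 × 6.157 = 20.936
α = (5/4)·(1 − 8.622/20.936) = 0.735

α = 0.735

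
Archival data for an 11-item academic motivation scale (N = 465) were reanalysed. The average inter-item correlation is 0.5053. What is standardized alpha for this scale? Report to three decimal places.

Standardized α = k·r̄ / (1 + (k−1)·r̄) = 11 × 0.5053 / (1 + 10 × 0.5053)
  = 5.5583 / 6.0530 = 0.918

standardized alpha = 0.918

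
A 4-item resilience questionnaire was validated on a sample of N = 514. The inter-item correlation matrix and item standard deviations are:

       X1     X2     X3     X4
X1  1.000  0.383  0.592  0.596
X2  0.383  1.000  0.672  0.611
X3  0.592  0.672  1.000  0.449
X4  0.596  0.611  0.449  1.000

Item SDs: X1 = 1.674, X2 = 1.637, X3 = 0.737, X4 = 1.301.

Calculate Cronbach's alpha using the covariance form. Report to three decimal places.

Σσ²ᵢ = 1.674² + 1.637² + 0.737² + 1.301² = 7.7178
Covariances σ_ij = r_ij · s_i · s_j:
  σ(X1,X2) = 0.383 × 1.674 × 1.637 = 1.0495
  σ(X1,X3) = 0.592 × 1.674 × 0.737 = 0.7304
  σ(X1,X4) = 0.596 × 1.674 × 1.301 = 1.2980
  σ(X2,X3) = 0.672 × 1.637 × 0.737 = 0.8107
  σ(X2,X4) = 0.611 × 1.637 × 1.301 = 1.3013
  σ(X3,X4) = 0.449 × 0.737 × 1.301 = 0.4305
σ²_T = Σσ²ᵢ + 2·Σσ_ij = 7.7178 + 2 × 5.6204 = 18.9586
α = (4/3)·(1 − 7.7178/18.9586) = 0.791

Cronbach's alpha = 0.791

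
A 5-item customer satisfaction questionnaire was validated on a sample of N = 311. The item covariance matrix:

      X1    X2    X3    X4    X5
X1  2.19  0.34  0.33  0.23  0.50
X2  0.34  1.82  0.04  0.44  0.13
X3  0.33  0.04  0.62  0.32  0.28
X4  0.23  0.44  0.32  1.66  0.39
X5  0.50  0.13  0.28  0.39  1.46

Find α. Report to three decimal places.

Σσᵢ² = 2.19 + 1.82 + 0.62 + 1.66 + 1.46 = 7.75
Sum of the distinct covariances = 3.00
σ²_T = 7.75 + 2 × 3.00 = 13.75
α = (k/(k−1))·(1 − Σσᵢ²/σ²_T) = (5/4)·(1 − 7.75/13.75) = 0.545

α = 0.545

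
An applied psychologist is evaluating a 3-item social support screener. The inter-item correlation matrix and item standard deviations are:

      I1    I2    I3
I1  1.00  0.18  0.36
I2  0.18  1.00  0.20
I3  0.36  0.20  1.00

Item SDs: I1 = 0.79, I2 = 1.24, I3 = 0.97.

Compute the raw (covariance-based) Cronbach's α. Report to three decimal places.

Σσ²ᵢ = 0.79² + 1.24² + 0.97² = 3.1026
Covariances σ_ij = r_ij · s_i · s_j:
  σ(I1,I2) = 0.18 × 0.79 × 1.24 = 0.1763
  σ(I1,I3) = 0.36 × 0.79 × 0.97 = 0.2759
  σ(I2,I3) = 0.20 × 1.24 × 0.97 = 0.2406
σ²_T = Σσ²ᵢ + 2·Σσ_ij = 3.1026 + 2 × 0.6928 = 4.4882
α = (3/2)·(1 − 3.1026/4.4882) = 0.463

α = 0.463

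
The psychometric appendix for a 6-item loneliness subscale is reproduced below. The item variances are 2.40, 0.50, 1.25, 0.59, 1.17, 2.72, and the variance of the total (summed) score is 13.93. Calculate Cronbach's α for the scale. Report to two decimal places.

Cronbach's α = 0.46

sum of item variances = 2.40 + 0.50 + 1.25 + 0.59 + 1.17 + 2.72 = 8.63
α = (k/(k−1))·(1 − sum of item variances/total variance) = (6/5)·(1 − 8.63/13.93) = 0.46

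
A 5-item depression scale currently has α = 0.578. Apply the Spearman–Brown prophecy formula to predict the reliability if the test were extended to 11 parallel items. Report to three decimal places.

Length factor m = 11/5 = 2.2000
α' = m·α / (1 + (m−1)·α)
   = 11/5 × 0.578 / (1 + (11/5 − 1) × 0.578)
   = 1.2716 / 1.6936 = 0.751

predicted reliability = 0.751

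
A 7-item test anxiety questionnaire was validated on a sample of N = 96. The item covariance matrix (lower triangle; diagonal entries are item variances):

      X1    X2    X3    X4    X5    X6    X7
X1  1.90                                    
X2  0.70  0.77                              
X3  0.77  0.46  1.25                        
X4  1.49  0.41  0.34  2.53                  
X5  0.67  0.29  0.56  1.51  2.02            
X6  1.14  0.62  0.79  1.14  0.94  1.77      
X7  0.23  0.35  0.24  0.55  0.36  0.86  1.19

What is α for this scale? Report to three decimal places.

α = 0.836

Σσᵢ² = 1.90 + 0.77 + 1.25 + 2.53 + 2.02 + 1.77 + 1.19 = 11.43
Sum of the distinct covariances = 14.42
Var(T) = 11.43 + 2 × 14.42 = 40.27
α = (k/(k−1))·(1 − Σσᵢ²/Var(T)) = (7/6)·(1 − 11.43/40.27) = 0.836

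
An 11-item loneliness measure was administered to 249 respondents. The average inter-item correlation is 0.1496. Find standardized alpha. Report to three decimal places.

α = 0.659

Standardized α = k·r̄ / (1 + (k−1)·r̄) = 11 × 0.1496 / (1 + 10 × 0.1496)
  = 1.6456 / 2.4960 = 0.659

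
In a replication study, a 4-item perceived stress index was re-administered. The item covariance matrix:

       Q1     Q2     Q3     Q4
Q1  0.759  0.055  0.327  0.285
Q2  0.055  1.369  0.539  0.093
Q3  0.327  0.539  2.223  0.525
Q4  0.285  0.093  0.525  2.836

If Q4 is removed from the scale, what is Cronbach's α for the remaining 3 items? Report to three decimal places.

Remaining items: Q1, Q2, Q3 (k = 3).
Σσᵢ² = 0.759 + 1.369 + 2.223 = 4.351
total variance = 4.351 + 2 × 0.921 = 6.193
α (item deleted) = (3/2)·(1 − 4.351/6.193) = 0.446

Cronbach's α = 0.446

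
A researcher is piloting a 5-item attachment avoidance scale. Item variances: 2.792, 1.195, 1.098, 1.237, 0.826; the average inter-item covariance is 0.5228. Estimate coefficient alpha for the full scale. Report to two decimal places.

Σσᵢ² = 2.792 + 1.195 + 1.098 + 1.237 + 0.826 = 7.148
Sum of the 10 distinct covariances = 10 × 0.5228 = 5.2280
Var(T) = Σσᵢ² + 2·Σcov = 7.148 + 2 × 5.2280 = 17.6040
α = (5/4)·(1 − 7.148/17.6040) = 0.74

coefficient alpha = 0.74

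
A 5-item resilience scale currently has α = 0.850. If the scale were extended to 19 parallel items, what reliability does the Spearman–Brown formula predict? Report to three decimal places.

Length factor m = 19/5 = 3.8000
α' = m·α / (1 + (m−1)·α)
   = 19/5 × 0.850 / (1 + (19/5 − 1) × 0.850)
   = 3.2300 / 3.3800 = 0.956

predicted reliability = 0.956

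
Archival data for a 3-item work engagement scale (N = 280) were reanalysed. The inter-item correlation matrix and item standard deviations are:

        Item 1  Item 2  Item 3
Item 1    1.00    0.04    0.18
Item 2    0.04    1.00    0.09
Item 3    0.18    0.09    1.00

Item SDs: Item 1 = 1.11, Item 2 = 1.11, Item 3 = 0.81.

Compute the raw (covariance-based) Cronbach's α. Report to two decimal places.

α = 0.24

Σσ²ᵢ = 1.11² + 1.11² + 0.81² = 3.1203
Covariances σ_ij = r_ij · s_i · s_j:
  σ(Item 1,Item 2) = 0.04 × 1.11 × 1.11 = 0.0493
  σ(Item 1,Item 3) = 0.18 × 1.11 × 0.81 = 0.1618
  σ(Item 2,Item 3) = 0.09 × 1.11 × 0.81 = 0.0809
σ²_T = Σσ²ᵢ + 2·Σσ_ij = 3.1203 + 2 × 0.2920 = 3.7043
α = (3/2)·(1 − 3.1203/3.7043) = 0.24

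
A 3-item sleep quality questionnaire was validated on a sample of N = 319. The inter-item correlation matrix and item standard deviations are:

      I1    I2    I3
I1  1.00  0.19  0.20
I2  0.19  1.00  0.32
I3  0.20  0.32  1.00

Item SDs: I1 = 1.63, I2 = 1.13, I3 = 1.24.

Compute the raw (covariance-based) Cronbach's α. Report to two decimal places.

Σσ²ᵢ = 1.63² + 1.13² + 1.24² = 5.4714
Covariances σ_ij = r_ij · s_i · s_j:
  σ(I1,I2) = 0.19 × 1.63 × 1.13 = 0.3500
  σ(I1,I3) = 0.20 × 1.63 × 1.24 = 0.4042
  σ(I2,I3) = 0.32 × 1.13 × 1.24 = 0.4484
σ²_T = Σσ²ᵢ + 2·Σσ_ij = 5.4714 + 2 × 1.2026 = 7.8766
α = (3/2)·(1 − 5.4714/7.8766) = 0.46

Cronbach's α = 0.46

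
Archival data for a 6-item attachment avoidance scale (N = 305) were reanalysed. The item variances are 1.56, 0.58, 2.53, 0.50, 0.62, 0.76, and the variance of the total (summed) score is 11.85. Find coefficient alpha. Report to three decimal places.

Σσ²ᵢ = 1.56 + 0.58 + 2.53 + 0.50 + 0.62 + 0.76 = 6.55
α = (k/(k−1))·(1 − Σσ²ᵢ/total variance) = (6/5)·(1 − 6.55/11.85) = 0.537

coefficient alpha = 0.537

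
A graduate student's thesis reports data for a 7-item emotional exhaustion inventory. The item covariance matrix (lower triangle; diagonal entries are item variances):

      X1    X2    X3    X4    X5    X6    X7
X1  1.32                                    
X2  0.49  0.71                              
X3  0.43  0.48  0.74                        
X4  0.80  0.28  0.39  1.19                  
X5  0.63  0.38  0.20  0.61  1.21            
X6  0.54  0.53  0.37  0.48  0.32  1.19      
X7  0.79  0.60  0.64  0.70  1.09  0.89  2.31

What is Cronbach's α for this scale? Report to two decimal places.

Σσ²ᵢ = 1.32 + 0.71 + 0.74 + 1.19 + 1.21 + 1.19 + 2.31 = 8.67
Σ_{i<j} σ_ij = 11.64
σ²_total = 8.67 + 2 × 11.64 = 31.95
α = (k/(k−1))·(1 − Σσ²ᵢ/σ²_total) = (7/6)·(1 − 8.67/31.95) = 0.85

α = 0.85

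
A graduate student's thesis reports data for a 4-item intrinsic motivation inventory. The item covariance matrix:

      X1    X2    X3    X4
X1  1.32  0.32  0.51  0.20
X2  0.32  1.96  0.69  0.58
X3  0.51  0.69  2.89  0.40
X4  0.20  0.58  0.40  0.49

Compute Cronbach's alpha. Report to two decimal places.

Σσ²ᵢ = 1.32 + 1.96 + 2.89 + 0.49 = 6.66
Sum of the distinct covariances = 2.70
Var(T) = 6.66 + 2 × 2.70 = 12.06
α = (k/(k−1))·(1 − Σσ²ᵢ/Var(T)) = (4/3)·(1 − 6.66/12.06) = 0.60

α = 0.60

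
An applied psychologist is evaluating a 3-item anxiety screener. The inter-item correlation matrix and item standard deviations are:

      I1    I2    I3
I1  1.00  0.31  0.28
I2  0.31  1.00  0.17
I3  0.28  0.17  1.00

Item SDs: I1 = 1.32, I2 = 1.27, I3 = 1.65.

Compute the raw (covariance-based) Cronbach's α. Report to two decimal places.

Σσ²ᵢ = 1.32² + 1.27² + 1.65² = 6.0778
Covariances σ_ij = r_ij · s_i · s_j:
  σ(I1,I2) = 0.31 × 1.32 × 1.27 = 0.5197
  σ(I1,I3) = 0.28 × 1.32 × 1.65 = 0.6098
  σ(I2,I3) = 0.17 × 1.27 × 1.65 = 0.3562
σ²_T = Σσ²ᵢ + 2·Σσ_ij = 6.0778 + 2 × 1.4857 = 9.0492
α = (3/2)·(1 − 6.0778/9.0492) = 0.49

α = 0.49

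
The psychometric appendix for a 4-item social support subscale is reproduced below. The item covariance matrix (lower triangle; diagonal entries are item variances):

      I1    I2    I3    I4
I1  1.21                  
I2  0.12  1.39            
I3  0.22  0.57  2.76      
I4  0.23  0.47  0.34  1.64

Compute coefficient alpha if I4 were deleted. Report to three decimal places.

coefficient alpha = 0.380

Remaining items: I1, I2, I3 (k = 3).
Σσ²ᵢ = 1.21 + 1.39 + 2.76 = 5.36
σ²_T = 5.36 + 2 × 0.91 = 7.18
α (item deleted) = (3/2)·(1 − 5.36/7.18) = 0.380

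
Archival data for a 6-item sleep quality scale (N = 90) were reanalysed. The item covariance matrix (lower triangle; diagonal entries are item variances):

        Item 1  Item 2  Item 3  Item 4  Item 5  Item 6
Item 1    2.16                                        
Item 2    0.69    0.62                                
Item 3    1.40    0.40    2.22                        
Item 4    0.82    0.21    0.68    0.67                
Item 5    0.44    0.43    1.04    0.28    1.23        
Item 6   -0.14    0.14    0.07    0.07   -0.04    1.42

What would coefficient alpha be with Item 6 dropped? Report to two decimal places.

Remaining items: Item 1, Item 2, Item 3, Item 4, Item 5 (k = 5).
Σσᵢ² = 2.16 + 0.62 + 2.22 + 0.67 + 1.23 = 6.90
σ²_total = 6.90 + 2 × 6.39 = 19.68
α (item deleted) = (5/4)·(1 − 6.90/19.68) = 0.81

α = 0.81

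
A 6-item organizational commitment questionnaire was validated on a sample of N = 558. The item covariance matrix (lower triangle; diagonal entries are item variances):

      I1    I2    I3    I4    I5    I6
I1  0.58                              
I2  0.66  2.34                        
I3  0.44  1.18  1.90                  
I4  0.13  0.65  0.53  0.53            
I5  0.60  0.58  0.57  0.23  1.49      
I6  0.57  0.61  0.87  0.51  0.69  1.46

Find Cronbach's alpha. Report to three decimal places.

sum of item variances = 0.58 + 2.34 + 1.90 + 0.53 + 1.49 + 1.46 = 8.30
Sum of off-diagonal covariances = 8.82
σ²_T = 8.30 + 2 × 8.82 = 25.94
α = (k/(k−1))·(1 − sum of item variances/σ²_T) = (6/5)·(1 − 8.30/25.94) = 0.816

α = 0.816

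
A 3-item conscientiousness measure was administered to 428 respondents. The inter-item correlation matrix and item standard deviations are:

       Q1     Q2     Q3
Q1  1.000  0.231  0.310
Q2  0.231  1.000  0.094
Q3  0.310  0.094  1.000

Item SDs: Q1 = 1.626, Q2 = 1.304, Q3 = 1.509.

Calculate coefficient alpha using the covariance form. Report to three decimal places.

Σσ²ᵢ = 1.626² + 1.304² + 1.509² = 6.6214
Covariances σ_ij = r_ij · s_i · s_j:
  σ(Q1,Q2) = 0.231 × 1.626 × 1.304 = 0.4898
  σ(Q1,Q3) = 0.310 × 1.626 × 1.509 = 0.7606
  σ(Q2,Q3) = 0.094 × 1.304 × 1.509 = 0.1850
σ²_T = Σσ²ᵢ + 2·Σσ_ij = 6.6214 + 2 × 1.4354 = 9.4922
α = (3/2)·(1 − 6.6214/9.4922) = 0.454

coefficient alpha = 0.454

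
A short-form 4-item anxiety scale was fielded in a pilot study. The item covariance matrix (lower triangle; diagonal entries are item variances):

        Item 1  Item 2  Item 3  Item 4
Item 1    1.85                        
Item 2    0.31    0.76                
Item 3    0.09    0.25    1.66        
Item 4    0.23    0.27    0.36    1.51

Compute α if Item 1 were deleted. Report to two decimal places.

Remaining items: Item 2, Item 3, Item 4 (k = 3).
Σσ²ᵢ = 0.76 + 1.66 + 1.51 = 3.93
Var(T) = 3.93 + 2 × 0.88 = 5.69
α (item deleted) = (3/2)·(1 − 3.93/5.69) = 0.46

α = 0.46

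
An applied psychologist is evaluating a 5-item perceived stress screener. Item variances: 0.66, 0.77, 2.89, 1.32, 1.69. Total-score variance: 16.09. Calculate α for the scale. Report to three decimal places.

ΣVar(i) = 0.66 + 0.77 + 2.89 + 1.32 + 1.69 = 7.33
α = (k/(k−1))·(1 − ΣVar(i)/σ²_T) = (5/4)·(1 − 7.33/16.09) = 0.681

α = 0.681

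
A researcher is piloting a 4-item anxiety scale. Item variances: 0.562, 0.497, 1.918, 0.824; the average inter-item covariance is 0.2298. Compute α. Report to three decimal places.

α = 0.561

Σσᵢ² = 0.562 + 0.497 + 1.918 + 0.824 = 3.801
Sum of the 6 distinct covariances = 6 × 0.2298 = 1.3788
σ²_T = Σσᵢ² + 2·Σcov = 3.801 + 2 × 1.3788 = 6.5586
α = (4/3)·(1 − 3.801/6.5586) = 0.561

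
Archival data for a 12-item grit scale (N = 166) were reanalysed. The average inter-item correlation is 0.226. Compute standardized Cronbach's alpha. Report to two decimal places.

Standardized α = k·r̄ / (1 + (k−1)·r̄) = 12 × 0.226 / (1 + 11 × 0.226)
  = 2.7120 / 3.4860 = 0.78

standardized Cronbach's alpha = 0.78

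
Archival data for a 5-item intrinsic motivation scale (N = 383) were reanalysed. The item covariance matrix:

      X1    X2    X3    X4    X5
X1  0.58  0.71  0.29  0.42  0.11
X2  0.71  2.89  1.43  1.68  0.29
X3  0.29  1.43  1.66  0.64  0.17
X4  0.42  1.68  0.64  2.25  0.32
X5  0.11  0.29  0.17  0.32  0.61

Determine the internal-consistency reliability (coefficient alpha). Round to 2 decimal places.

sum of item variances = 0.58 + 2.89 + 1.66 + 2.25 + 0.61 = 7.99
Σ_{i<j} σ_ij = 6.06
Var(T) = 7.99 + 2 × 6.06 = 20.11
α = (k/(k−1))·(1 − sum of item variances/Var(T)) = (5/4)·(1 − 7.99/20.11) = 0.75

α = 0.75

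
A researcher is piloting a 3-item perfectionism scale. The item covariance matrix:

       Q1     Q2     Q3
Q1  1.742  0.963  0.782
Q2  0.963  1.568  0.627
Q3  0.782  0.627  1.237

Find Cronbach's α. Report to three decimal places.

Σσᵢ² = 1.742 + 1.568 + 1.237 = 4.547
Sum of the distinct covariances = 2.372
σ²_T = 4.547 + 2 × 2.372 = 9.291
α = (k/(k−1))·(1 − Σσᵢ²/σ²_T) = (3/2)·(1 − 4.547/9.291) = 0.766

α = 0.766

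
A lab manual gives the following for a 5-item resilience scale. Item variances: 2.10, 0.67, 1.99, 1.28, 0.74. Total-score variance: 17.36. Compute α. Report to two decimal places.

α = 0.76

sum of item variances = 2.10 + 0.67 + 1.99 + 1.28 + 0.74 = 6.78
α = (k/(k−1))·(1 − sum of item variances/σ²_T) = (5/4)·(1 − 6.78/17.36) = 0.76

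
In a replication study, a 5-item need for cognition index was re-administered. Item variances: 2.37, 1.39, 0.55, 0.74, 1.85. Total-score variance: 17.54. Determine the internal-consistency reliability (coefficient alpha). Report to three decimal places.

coefficient alpha = 0.758

Σσ²ᵢ = 2.37 + 1.39 + 0.55 + 0.74 + 1.85 = 6.90
α = (k/(k−1))·(1 − Σσ²ᵢ/σ²_total) = (5/4)·(1 − 6.90/17.54) = 0.758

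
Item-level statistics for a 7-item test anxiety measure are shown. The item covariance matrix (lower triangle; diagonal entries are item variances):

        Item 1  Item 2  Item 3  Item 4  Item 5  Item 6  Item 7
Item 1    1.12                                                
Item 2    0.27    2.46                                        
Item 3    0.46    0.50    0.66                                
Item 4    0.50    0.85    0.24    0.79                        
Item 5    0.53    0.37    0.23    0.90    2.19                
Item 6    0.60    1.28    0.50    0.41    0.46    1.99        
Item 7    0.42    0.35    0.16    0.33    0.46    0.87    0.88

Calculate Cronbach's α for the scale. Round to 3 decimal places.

Cronbach's α = 0.793

Σσᵢ² = 1.12 + 2.46 + 0.66 + 0.79 + 2.19 + 1.99 + 0.88 = 10.09
Σ_{i<j} σ_ij = 10.69
σ²_total = 10.09 + 2 × 10.69 = 31.47
α = (k/(k−1))·(1 − Σσᵢ²/σ²_total) = (7/6)·(1 − 10.09/31.47) = 0.793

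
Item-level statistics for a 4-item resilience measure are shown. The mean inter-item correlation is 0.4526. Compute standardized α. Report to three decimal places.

standardized α = 0.768

Standardized α = k·r̄ / (1 + (k−1)·r̄) = 4 × 0.4526 / (1 + 3 × 0.4526)
  = 1.8104 / 2.3578 = 0.768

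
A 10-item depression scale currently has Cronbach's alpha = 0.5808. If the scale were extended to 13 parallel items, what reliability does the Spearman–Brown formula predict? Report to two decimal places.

predicted reliability = 0.64

Length factor m = 13/10 = 1.3000
α' = m·α / (1 + (m−1)·α)
   = 13/10 × 0.5808 / (1 + (13/10 − 1) × 0.5808)
   = 0.7550 / 1.1742 = 0.64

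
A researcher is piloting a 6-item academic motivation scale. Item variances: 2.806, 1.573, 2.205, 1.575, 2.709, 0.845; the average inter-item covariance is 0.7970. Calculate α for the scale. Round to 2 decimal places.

α = 0.81

Σσ²ᵢ = 2.806 + 1.573 + 2.205 + 1.575 + 2.709 + 0.845 = 11.713
Sum of the 15 distinct covariances = 15 × 0.7970 = 11.9550
σ²_T = Σσ²ᵢ + 2·Σcov = 11.713 + 2 × 11.9550 = 35.6230
α = (6/5)·(1 − 11.713/35.6230) = 0.81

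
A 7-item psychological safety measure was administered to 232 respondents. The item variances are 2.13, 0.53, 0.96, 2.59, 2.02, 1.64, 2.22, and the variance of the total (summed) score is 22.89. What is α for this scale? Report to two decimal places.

α = 0.55

Σσᵢ² = 2.13 + 0.53 + 0.96 + 2.59 + 2.02 + 1.64 + 2.22 = 12.09
α = (k/(k−1))·(1 − Σσᵢ²/σ²_T) = (7/6)·(1 − 12.09/22.89) = 0.55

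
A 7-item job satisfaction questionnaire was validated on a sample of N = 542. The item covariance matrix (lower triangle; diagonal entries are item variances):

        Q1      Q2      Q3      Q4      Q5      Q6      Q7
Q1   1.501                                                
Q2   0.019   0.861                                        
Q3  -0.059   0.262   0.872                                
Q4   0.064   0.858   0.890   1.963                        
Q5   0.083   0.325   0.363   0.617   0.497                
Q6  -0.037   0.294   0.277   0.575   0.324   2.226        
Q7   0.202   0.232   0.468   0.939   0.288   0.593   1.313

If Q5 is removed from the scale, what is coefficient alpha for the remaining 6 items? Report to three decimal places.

Remaining items: Q1, Q2, Q3, Q4, Q6, Q7 (k = 6).
Σσ²ᵢ = 1.501 + 0.861 + 0.872 + 1.963 + 2.226 + 1.313 = 8.736
σ²_total = 8.736 + 2 × 5.577 = 19.890
α (item deleted) = (6/5)·(1 − 8.736/19.890) = 0.673

α = 0.673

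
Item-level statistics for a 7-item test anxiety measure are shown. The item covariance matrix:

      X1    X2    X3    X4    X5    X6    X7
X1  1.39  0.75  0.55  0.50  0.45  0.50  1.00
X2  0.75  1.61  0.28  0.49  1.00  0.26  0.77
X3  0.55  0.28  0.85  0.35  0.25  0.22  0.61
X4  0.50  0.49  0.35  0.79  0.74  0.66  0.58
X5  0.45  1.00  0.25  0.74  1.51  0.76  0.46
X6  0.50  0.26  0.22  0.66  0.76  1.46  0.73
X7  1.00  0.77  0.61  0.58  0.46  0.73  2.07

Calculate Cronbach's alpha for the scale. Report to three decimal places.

Σσᵢ² = 1.39 + 1.61 + 0.85 + 0.79 + 1.51 + 1.46 + 2.07 = 9.68
Sum of off-diagonal covariances = 11.91
σ²_T = 9.68 + 2 × 11.91 = 33.50
α = (k/(k−1))·(1 − Σσᵢ²/σ²_T) = (7/6)·(1 − 9.68/33.50) = 0.830

Cronbach's alpha = 0.830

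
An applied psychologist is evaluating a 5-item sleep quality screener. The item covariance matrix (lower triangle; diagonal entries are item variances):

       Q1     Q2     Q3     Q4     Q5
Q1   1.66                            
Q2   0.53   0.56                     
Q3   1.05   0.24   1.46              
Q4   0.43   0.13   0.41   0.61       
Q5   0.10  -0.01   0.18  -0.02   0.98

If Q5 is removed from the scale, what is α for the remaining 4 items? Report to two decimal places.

α = 0.75

Remaining items: Q1, Q2, Q3, Q4 (k = 4).
ΣVar(i) = 1.66 + 0.56 + 1.46 + 0.61 = 4.29
Var(T) = 4.29 + 2 × 2.79 = 9.87
α (item deleted) = (4/3)·(1 − 4.29/9.87) = 0.75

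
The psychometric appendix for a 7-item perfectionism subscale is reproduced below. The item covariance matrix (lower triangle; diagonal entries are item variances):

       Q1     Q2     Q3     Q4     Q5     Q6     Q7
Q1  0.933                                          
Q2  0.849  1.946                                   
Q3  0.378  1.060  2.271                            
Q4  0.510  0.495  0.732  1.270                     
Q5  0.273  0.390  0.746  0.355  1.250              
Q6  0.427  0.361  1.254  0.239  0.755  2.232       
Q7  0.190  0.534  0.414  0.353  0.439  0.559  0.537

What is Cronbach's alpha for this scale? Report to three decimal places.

α = 0.798

Σσ²ᵢ = 0.933 + 1.946 + 2.271 + 1.270 + 1.250 + 2.232 + 0.537 = 10.439
Sum of the distinct covariances = 11.313
Var(T) = 10.439 + 2 × 11.313 = 33.065
α = (k/(k−1))·(1 − Σσ²ᵢ/Var(T)) = (7/6)·(1 − 10.439/33.065) = 0.798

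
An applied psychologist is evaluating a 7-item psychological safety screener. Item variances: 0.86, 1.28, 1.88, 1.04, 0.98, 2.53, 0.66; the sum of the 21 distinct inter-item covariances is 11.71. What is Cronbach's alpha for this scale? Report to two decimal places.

α = 0.84

sum of item variances = 0.86 + 1.28 + 1.88 + 1.04 + 0.98 + 2.53 + 0.66 = 9.23
Sum of distinct covariances = 11.71
σ²_T = sum of item variances + 2·Σcov = 9.23 + 2 × 11.71 = 32.65
α = (7/6)·(1 − 9.23/32.65) = 0.84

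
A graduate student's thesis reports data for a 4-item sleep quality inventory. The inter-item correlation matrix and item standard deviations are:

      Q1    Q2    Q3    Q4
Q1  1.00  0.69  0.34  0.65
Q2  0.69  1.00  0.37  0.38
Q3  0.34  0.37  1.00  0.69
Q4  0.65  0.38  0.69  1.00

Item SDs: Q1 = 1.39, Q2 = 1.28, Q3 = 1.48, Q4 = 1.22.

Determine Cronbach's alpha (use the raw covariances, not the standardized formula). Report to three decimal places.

Σσ²ᵢ = 1.39² + 1.28² + 1.48² + 1.22² = 7.2493
Covariances σ_ij = r_ij · s_i · s_j:
  σ(Q1,Q2) = 0.69 × 1.39 × 1.28 = 1.2276
  σ(Q1,Q3) = 0.34 × 1.39 × 1.48 = 0.6994
  σ(Q1,Q4) = 0.65 × 1.39 × 1.22 = 1.1023
  σ(Q2,Q3) = 0.37 × 1.28 × 1.48 = 0.7009
  σ(Q2,Q4) = 0.38 × 1.28 × 1.22 = 0.5934
  σ(Q3,Q4) = 0.69 × 1.48 × 1.22 = 1.2459
σ²_T = Σσ²ᵢ + 2·Σσ_ij = 7.2493 + 2 × 5.5695 = 18.3883
α = (4/3)·(1 − 7.2493/18.3883) = 0.808

α = 0.808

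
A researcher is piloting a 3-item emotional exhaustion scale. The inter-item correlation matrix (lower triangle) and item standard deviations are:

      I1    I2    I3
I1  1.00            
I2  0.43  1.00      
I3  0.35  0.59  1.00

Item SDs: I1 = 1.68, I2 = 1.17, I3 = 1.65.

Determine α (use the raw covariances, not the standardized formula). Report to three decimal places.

Σσ²ᵢ = 1.68² + 1.17² + 1.65² = 6.9138
Covariances σ_ij = r_ij · s_i · s_j:
  σ(I1,I2) = 0.43 × 1.68 × 1.17 = 0.8452
  σ(I1,I3) = 0.35 × 1.68 × 1.65 = 0.9702
  σ(I2,I3) = 0.59 × 1.17 × 1.65 = 1.1390
σ²_T = Σσ²ᵢ + 2·Σσ_ij = 6.9138 + 2 × 2.9544 = 12.8226
α = (3/2)·(1 − 6.9138/12.8226) = 0.691

α = 0.691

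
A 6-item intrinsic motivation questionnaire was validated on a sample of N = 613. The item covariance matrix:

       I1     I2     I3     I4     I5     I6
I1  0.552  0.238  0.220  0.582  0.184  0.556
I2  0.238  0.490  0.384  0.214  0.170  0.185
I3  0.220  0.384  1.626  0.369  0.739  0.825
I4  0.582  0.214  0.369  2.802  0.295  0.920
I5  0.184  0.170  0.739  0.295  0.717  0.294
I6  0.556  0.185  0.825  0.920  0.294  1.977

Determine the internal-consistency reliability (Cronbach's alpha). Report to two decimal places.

α = 0.72

Σσ²ᵢ = 0.552 + 0.490 + 1.626 + 2.802 + 0.717 + 1.977 = 8.164
Sum of the distinct covariances = 6.175
Var(T) = 8.164 + 2 × 6.175 = 20.514
α = (k/(k−1))·(1 − Σσ²ᵢ/Var(T)) = (6/5)·(1 − 8.164/20.514) = 0.72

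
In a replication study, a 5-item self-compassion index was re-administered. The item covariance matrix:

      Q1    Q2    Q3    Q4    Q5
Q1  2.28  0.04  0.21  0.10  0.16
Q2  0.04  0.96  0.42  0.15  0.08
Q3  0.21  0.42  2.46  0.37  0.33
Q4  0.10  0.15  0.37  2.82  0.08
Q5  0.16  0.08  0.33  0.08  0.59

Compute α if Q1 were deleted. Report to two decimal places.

Remaining items: Q2, Q3, Q4, Q5 (k = 4).
Σσᵢ² = 0.96 + 2.46 + 2.82 + 0.59 = 6.83
σ²_total = 6.83 + 2 × 1.43 = 9.69
α (item deleted) = (4/3)·(1 − 6.83/9.69) = 0.39

α = 0.39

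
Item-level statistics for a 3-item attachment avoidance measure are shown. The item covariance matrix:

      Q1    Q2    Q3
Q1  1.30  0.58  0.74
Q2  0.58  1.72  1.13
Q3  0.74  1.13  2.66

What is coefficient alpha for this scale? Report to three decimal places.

α = 0.695

ΣVar(i) = 1.30 + 1.72 + 2.66 = 5.68
Sum of the distinct covariances = 2.45
σ²_T = 5.68 + 2 × 2.45 = 10.58
α = (k/(k−1))·(1 − ΣVar(i)/σ²_T) = (3/2)·(1 − 5.68/10.58) = 0.695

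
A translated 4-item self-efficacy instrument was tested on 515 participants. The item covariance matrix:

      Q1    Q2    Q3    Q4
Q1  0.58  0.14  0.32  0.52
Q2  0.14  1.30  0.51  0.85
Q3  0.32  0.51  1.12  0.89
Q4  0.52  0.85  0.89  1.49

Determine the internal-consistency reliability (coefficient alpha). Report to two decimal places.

coefficient alpha = 0.79

Σσ²ᵢ = 0.58 + 1.30 + 1.12 + 1.49 = 4.49
Sum of off-diagonal covariances = 3.23
σ²_T = 4.49 + 2 × 3.23 = 10.95
α = (k/(k−1))·(1 − Σσ²ᵢ/σ²_T) = (4/3)·(1 − 4.49/10.95) = 0.79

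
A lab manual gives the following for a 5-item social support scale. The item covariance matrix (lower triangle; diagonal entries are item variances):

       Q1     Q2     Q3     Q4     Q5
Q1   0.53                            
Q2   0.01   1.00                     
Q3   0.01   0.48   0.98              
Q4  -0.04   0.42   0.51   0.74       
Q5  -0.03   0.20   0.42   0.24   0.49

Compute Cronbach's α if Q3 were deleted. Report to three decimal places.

Remaining items: Q1, Q2, Q4, Q5 (k = 4).
Σσ²ᵢ = 0.53 + 1.00 + 0.74 + 0.49 = 2.76
total variance = 2.76 + 2 × 0.80 = 4.36
α (item deleted) = (4/3)·(1 − 2.76/4.36) = 0.489

Cronbach's α = 0.489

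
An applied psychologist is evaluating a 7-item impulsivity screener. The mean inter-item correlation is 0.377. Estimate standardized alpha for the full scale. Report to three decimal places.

Standardized α = k·r̄ / (1 + (k−1)·r̄) = 7 × 0.377 / (1 + 6 × 0.377)
  = 2.6390 / 3.2620 = 0.809

standardized alpha = 0.809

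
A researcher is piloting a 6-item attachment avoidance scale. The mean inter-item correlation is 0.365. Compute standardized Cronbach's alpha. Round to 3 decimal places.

Standardized α = k·r̄ / (1 + (k−1)·r̄) = 6 × 0.365 / (1 + 5 × 0.365)
  = 2.1900 / 2.8250 = 0.775

standardized Cronbach's alpha = 0.775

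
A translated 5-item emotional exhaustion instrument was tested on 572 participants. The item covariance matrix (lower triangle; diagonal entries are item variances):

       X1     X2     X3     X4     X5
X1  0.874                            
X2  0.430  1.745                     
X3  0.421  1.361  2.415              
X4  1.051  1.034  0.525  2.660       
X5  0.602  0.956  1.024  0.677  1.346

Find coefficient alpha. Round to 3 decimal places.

sum of item variances = 0.874 + 1.745 + 2.415 + 2.660 + 1.346 = 9.040
Sum of off-diagonal covariances = 8.081
Var(T) = 9.040 + 2 × 8.081 = 25.202
α = (k/(k−1))·(1 − sum of item variances/Var(T)) = (5/4)·(1 − 9.040/25.202) = 0.802

coefficient alpha = 0.802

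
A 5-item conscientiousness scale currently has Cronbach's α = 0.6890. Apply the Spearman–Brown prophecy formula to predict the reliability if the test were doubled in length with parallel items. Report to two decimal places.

Length factor m = 2
α' = m·α / (1 + (m−1)·α)
   = 2 × 0.6890 / (1 + (2 − 1) × 0.6890)
   = 1.3780 / 1.6890 = 0.82

predicted reliability = 0.82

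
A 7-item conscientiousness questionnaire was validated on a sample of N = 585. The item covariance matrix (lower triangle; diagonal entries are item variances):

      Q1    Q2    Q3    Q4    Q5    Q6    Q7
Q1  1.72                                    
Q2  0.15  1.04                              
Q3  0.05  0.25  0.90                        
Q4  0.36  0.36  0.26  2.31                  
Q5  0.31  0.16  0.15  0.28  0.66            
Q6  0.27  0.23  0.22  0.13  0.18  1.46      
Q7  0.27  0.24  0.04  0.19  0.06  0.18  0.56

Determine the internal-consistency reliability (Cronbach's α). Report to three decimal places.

sum of item variances = 1.72 + 1.04 + 0.90 + 2.31 + 0.66 + 1.46 + 0.56 = 8.65
Sum of off-diagonal covariances = 4.34
total variance = 8.65 + 2 × 4.34 = 17.33
α = (k/(k−1))·(1 − sum of item variances/total variance) = (7/6)·(1 − 8.65/17.33) = 0.584

α = 0.584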